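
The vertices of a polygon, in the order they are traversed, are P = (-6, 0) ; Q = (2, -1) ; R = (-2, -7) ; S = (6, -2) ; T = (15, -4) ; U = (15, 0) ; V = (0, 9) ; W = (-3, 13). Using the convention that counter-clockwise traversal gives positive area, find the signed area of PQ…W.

Apply Gauss's area formula: 2A = Σ (x_i·y_{i+1} − x_{i+1}·y_i), indices taken mod 8.
Σ = (6) + (-16) + (46) + (6) + (60) + (135) + (27) + (78) = 342
Signed area = Σ/2 = 171 (positive ⇒ counter-clockwise traversal).

171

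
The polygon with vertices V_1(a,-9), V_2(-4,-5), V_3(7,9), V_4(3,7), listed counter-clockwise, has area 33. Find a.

-9

The doubled signed area Σ (x_i y_{i+1} − x_{i+1} y_i) is linear in a.
With a=0 it equals -42; the coefficient of a is -12 (from the two edges through V_1).
So -12·a + -42 = 2·33 = 66 ⇒ a = -9.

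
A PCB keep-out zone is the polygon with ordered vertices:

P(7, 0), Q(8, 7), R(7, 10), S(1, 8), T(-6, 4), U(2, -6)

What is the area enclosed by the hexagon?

124

Σ = (49) + (31) + (46) + (52) + (28) + (42) = 248
Area = |Σ|/2 = 124.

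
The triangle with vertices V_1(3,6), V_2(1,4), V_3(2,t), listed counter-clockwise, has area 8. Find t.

Write out the shoelace sum; only the two edges meeting at V_3 involve t:
2·Area = [(1·t − 2·4) + (2·6 − 3·t)] + 6
       = -2·t + 10 = 16
⇒ t = -3.

-3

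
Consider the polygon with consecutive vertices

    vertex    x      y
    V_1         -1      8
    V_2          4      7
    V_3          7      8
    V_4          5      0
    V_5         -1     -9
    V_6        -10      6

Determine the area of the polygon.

Σ = (-39) + (-17) + (-40) + (-45) + (-96) + (-74) = -311
Area = |Σ|/2 = 155.5.

155.5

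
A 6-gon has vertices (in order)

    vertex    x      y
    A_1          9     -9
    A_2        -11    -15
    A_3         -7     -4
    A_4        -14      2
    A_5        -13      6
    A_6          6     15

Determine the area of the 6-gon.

Apply the shoelace (surveyor's) formula: 2A = Σ (x_i·y_{i+1} − x_{i+1}·y_i), indices taken mod 6.
A_1→A_2: (9)(-15) − (-11)(-9) = -234
A_2→A_3: (-11)(-4) − (-7)(-15) = -61
A_3→A_4: (-7)(2) − (-14)(-4) = -70
A_4→A_5: (-14)(6) − (-13)(2) = -58
A_5→A_6: (-13)(15) − (6)(6) = -231
A_6→A_1: (6)(-9) − (9)(15) = -189
Σ = -843
Area = |Σ|/2 = 421.5.

421.5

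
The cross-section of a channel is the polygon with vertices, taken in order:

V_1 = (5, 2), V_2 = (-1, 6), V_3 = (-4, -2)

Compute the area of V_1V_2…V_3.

Cross-terms: 32, 26, 2  ⇒  Σ = 60
Area = |Σ|/2 = 30.

30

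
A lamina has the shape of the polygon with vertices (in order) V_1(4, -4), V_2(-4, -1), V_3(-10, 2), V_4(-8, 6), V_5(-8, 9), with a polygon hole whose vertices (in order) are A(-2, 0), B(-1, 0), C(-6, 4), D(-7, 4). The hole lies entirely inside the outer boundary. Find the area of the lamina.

51

Outer boundary:
V_1→V_2: (4)(-1) − (-4)(-4) = -20
V_2→V_3: (-4)(2) − (-10)(-1) = -18
V_3→V_4: (-10)(6) − (-8)(2) = -44
V_4→V_5: (-8)(9) − (-8)(6) = -24
V_5→V_1: (-8)(-4) − (4)(9) = -4
Σ = -110
Area = |Σ|/2 = 55.
Hole:
Apply the surveyor's formula: 2A = Σ (x_i·y_{i+1} − x_{i+1}·y_i), indices taken mod 4.
A→B: (-2)(0) − (-1)(0) = 0
B→C: (-1)(4) − (-6)(0) = -4
C→D: (-6)(4) − (-7)(4) = 4
D→A: (-7)(0) − (-2)(4) = 8
Σ = 8
Area = |Σ|/2 = 4.
Net area = 55 − 4 = 51.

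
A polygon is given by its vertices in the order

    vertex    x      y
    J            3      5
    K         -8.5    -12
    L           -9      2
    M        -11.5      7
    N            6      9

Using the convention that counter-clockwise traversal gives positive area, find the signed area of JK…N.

-150.5

Apply the surveyor's formula: 2A = Σ (x_i·y_{i+1} − x_{i+1}·y_i), indices taken mod 5.
Cross-terms: 6.5, -125, -40, -145.5, 3  ⇒  Σ = -301
Signed area = Σ/2 = -150.5 (negative ⇒ clockwise traversal).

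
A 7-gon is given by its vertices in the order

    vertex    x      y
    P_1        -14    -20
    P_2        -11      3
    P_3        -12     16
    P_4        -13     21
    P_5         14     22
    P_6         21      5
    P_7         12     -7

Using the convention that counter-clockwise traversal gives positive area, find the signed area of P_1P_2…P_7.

-981.5

P_1→P_2: (-14)(3) − (-11)(-20) = -262
P_2→P_3: (-11)(16) − (-12)(3) = -140
P_3→P_4: (-12)(21) − (-13)(16) = -44
P_4→P_5: (-13)(22) − (14)(21) = -580
P_5→P_6: (14)(5) − (21)(22) = -392
P_6→P_7: (21)(-7) − (12)(5) = -207
P_7→P_1: (12)(-20) − (-14)(-7) = -338
Σ = -1963
Signed area = Σ/2 = -981.5 (negative ⇒ clockwise traversal).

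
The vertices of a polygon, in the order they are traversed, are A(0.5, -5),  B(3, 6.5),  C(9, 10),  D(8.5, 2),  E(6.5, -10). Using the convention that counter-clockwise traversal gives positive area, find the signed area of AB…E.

Σ = (18.25) + (-28.5) + (-67) + (-98) + (-27.5) = -202.75
Signed area = Σ/2 = -101.375 (negative ⇒ clockwise traversal).

-101.375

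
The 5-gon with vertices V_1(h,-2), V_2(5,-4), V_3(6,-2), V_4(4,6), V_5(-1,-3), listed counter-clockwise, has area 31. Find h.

The doubled signed area Σ (x_i y_{i+1} − x_{i+1} y_i) is linear in h.
With h=0 it equals 64; the coefficient of h is -1 (from the two edges through V_1).
So -1·h + 64 = 2·31 = 62 ⇒ h = 2.

2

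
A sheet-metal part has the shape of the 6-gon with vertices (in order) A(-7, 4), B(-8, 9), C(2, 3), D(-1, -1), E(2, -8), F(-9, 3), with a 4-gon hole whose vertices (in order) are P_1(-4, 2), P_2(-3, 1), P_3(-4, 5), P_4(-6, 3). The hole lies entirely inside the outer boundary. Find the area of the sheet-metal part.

67

Outer boundary:
Σ = (-31) + (-42) + (1) + (10) + (-66) + (-15) = -143
Area = |Σ|/2 = 71.5.
Hole:
Σ = (2) + (-11) + (18) + (0) = 9
Area = |Σ|/2 = 4.5.
Net area = 71.5 − 4.5 = 67.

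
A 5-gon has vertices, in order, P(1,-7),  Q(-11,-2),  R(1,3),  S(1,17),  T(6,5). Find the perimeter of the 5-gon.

|PQ| = √((-12)² + (5)²) = √169 = 13
|QR| = √((12)² + (5)²) = √169 = 13
|RS| = √((0)² + (14)²) = √196 = 14
|ST| = √((5)² + (-12)²) = √169 = 13
|TP| = √((-5)² + (-12)²) = √169 = 13
Perimeter = 13 + 13 + 14 + 13 + 13 = 66.

66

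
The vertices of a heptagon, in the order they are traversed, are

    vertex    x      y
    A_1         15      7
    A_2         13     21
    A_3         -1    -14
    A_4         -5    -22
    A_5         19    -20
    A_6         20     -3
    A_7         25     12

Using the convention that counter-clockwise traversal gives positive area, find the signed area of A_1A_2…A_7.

Apply the surveyor's formula: 2A = Σ (x_i·y_{i+1} − x_{i+1}·y_i), indices taken mod 7.
Cross-terms: 224, -161, -48, 518, 343, 315, -5  ⇒  Σ = 1186
Signed area = Σ/2 = 593 (positive ⇒ counter-clockwise traversal).

593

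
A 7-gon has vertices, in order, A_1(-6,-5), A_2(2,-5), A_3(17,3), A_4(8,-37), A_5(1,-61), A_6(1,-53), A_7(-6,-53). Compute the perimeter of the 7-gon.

154

|A_1A_2| = √((8)² + (0)²) = √64 = 8
|A_2A_3| = √((15)² + (8)²) = √289 = 17
|A_3A_4| = √((-9)² + (-40)²) = √1681 = 41
|A_4A_5| = √((-7)² + (-24)²) = √625 = 25
|A_5A_6| = √((0)² + (8)²) = √64 = 8
|A_6A_7| = √((-7)² + (0)²) = √49 = 7
|A_7A_1| = √((0)² + (48)²) = √2304 = 48
Perimeter = 8 + 17 + 41 + 25 + 8 + 7 + 48 = 154.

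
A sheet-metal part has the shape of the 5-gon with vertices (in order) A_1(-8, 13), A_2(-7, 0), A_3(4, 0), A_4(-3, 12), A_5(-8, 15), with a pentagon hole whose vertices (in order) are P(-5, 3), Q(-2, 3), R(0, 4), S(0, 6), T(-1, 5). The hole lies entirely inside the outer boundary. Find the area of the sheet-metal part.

Outer boundary:
Apply the surveyor's formula: 2A = Σ (x_i·y_{i+1} − x_{i+1}·y_i), indices taken mod 5.
Σ = (91) + (0) + (48) + (51) + (16) = 206
Area = |Σ|/2 = 103.
Hole:
Σ = (-9) + (-8) + (0) + (6) + (22) = 11
Area = |Σ|/2 = 5.5.
Net area = 103 − 5.5 = 97.5.

97.5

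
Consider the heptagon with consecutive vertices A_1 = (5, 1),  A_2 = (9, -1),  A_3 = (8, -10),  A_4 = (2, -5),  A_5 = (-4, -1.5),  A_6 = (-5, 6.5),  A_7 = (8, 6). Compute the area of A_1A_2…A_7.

138.25

Apply the surveyor's formula: 2A = Σ (x_i·y_{i+1} − x_{i+1}·y_i), indices taken mod 7.
Σ = (-14) + (-82) + (-20) + (-23) + (-33.5) + (-82) + (-22) = -276.5
Area = |Σ|/2 = 138.25.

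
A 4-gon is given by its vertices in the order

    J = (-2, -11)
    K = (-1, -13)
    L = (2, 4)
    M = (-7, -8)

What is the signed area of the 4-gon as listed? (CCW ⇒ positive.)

Σ = (15) + (22) + (12) + (61) = 110
Signed area = Σ/2 = 55 (positive ⇒ counter-clockwise traversal).

55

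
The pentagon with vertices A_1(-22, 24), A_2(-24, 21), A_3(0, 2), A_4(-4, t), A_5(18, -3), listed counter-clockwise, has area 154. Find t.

8

The doubled signed area Σ (x_i y_{i+1} − x_{i+1} y_i) is linear in t.
With t=0 it equals 452; the coefficient of t is -18 (from the two edges through A_4).
So -18·t + 452 = 2·154 = 308 ⇒ t = 8.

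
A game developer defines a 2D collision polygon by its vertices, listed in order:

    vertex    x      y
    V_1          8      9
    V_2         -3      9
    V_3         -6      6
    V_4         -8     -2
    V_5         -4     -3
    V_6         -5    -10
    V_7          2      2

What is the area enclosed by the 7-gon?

Apply the shoelace formula: 2A = Σ (x_i·y_{i+1} − x_{i+1}·y_i), indices taken mod 7.
V_1→V_2: (8)(9) − (-3)(9) = 99
V_2→V_3: (-3)(6) − (-6)(9) = 36
V_3→V_4: (-6)(-2) − (-8)(6) = 60
V_4→V_5: (-8)(-3) − (-4)(-2) = 16
V_5→V_6: (-4)(-10) − (-5)(-3) = 25
V_6→V_7: (-5)(2) − (2)(-10) = 10
V_7→V_1: (2)(9) − (8)(2) = 2
Σ = 248
Area = |Σ|/2 = 124.

124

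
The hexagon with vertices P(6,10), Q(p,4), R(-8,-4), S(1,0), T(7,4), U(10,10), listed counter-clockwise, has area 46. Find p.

3

The doubled signed area Σ (x_i y_{i+1} − x_{i+1} y_i) is linear in p.
With p=0 it equals 134; the coefficient of p is -14 (from the two edges through Q).
So -14·p + 134 = 2·46 = 92 ⇒ p = 3.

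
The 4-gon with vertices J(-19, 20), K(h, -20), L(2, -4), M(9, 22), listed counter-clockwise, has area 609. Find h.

Write out the shoelace sum; only the two edges meeting at K involve h:
2·Area = [((-19)·(-20) − h·20) + (h·(-4) − 2·(-20))] + 678
       = -24·h + 1098 = 1218
⇒ h = -5.

-5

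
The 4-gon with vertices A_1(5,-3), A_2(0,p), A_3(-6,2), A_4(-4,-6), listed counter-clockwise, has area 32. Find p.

The doubled signed area Σ (x_i y_{i+1} − x_{i+1} y_i) is linear in p.
With p=0 it equals 86; the coefficient of p is 11 (from the two edges through A_2).
So 11·p + 86 = 2·32 = 64 ⇒ p = -2.

-2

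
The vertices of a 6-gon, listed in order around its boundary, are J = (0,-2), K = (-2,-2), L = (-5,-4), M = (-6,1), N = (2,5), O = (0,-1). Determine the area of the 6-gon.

J→K: (0)(-2) − (-2)(-2) = -4
K→L: (-2)(-4) − (-5)(-2) = -2
L→M: (-5)(1) − (-6)(-4) = -29
M→N: (-6)(5) − (2)(1) = -32
N→O: (2)(-1) − (0)(5) = -2
O→J: (0)(-2) − (0)(-1) = 0
Σ = -69
Area = |Σ|/2 = 34.5.

34.5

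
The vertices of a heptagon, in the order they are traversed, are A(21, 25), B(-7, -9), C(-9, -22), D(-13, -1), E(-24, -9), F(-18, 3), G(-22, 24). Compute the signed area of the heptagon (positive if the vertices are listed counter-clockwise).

Cross-terms: -14, 73, -277, 93, -234, -366, -1054  ⇒  Σ = -1779
Signed area = Σ/2 = -889.5 (negative ⇒ clockwise traversal).

-889.5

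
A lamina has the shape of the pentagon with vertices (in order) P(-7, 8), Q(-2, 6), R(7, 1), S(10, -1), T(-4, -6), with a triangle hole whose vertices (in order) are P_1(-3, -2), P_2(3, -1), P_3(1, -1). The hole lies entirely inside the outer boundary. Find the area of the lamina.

Outer boundary:
Apply the surveyor's formula: 2A = Σ (x_i·y_{i+1} − x_{i+1}·y_i), indices taken mod 5.
Cross-terms: -26, -44, -17, -64, -74  ⇒  Σ = -225
Area = |Σ|/2 = 112.5.
Hole:
Cross-terms: 9, -2, -5  ⇒  Σ = 2
Area = |Σ|/2 = 1.
Net area = 112.5 − 1 = 111.5.

111.5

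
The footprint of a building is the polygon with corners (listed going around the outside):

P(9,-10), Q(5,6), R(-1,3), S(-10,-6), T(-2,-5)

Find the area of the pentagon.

P→Q: (9)(6) − (5)(-10) = 104
Q→R: (5)(3) − (-1)(6) = 21
R→S: (-1)(-6) − (-10)(3) = 36
S→T: (-10)(-5) − (-2)(-6) = 38
T→P: (-2)(-10) − (9)(-5) = 65
Σ = 264
Area = |Σ|/2 = 132.

132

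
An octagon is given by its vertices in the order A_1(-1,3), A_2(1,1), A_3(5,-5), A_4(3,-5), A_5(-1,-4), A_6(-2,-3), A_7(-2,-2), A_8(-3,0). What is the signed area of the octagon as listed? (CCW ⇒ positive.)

Apply Gauss's area formula: 2A = Σ (x_i·y_{i+1} − x_{i+1}·y_i), indices taken mod 8.
Σ = (-4) + (-10) + (-10) + (-17) + (-5) + (-2) + (-6) + (-9) = -63
Signed area = Σ/2 = -31.5 (negative ⇒ clockwise traversal).

-31.5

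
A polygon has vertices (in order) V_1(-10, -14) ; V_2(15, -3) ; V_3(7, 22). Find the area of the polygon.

Apply the surveyor's formula: 2A = Σ (x_i·y_{i+1} − x_{i+1}·y_i), indices taken mod 3.
Σ = (240) + (351) + (122) = 713
Area = |Σ|/2 = 356.5.

356.5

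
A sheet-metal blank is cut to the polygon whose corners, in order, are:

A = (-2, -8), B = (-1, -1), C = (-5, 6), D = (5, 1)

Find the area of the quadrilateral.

Apply Gauss's area formula: 2A = Σ (x_i·y_{i+1} − x_{i+1}·y_i), indices taken mod 4.
A→B: (-2)(-1) − (-1)(-8) = -6
B→C: (-1)(6) − (-5)(-1) = -11
C→D: (-5)(1) − (5)(6) = -35
D→A: (5)(-8) − (-2)(1) = -38
Σ = -90
Area = |Σ|/2 = 45.

45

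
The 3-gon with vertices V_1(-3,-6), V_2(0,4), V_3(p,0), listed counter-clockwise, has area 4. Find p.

-2

Write out the shoelace sum; only the two edges meeting at V_3 involve p:
2·Area = [(0·0 − p·4) + (p·(-6) − (-3)·0)] + -12
       = -10·p + -12 = 8
⇒ p = -2.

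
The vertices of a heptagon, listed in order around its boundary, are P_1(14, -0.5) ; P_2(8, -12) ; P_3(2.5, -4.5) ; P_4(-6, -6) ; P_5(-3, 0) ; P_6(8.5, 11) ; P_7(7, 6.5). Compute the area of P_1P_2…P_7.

Apply the shoelace (surveyor's) formula: 2A = Σ (x_i·y_{i+1} − x_{i+1}·y_i), indices taken mod 7.
Σ = (-164) + (-6) + (-42) + (-18) + (-33) + (-21.75) + (-94.5) = -379.25
Area = |Σ|/2 = 189.625.

189.625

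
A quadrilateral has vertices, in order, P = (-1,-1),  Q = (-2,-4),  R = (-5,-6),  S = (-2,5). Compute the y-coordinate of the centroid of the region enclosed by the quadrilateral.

-1.25

Apply the surveyor's formula. First the cross-terms c_i = x_i·y_{i+1} − x_{i+1}·y_i:
  2, -8, -37, 7  ⇒  2A = -36, A = -18.
Then Σ (y_i + y_{i+1})·c_i = 135, so ȳ = 135 / (6·(-18)) = -1.25.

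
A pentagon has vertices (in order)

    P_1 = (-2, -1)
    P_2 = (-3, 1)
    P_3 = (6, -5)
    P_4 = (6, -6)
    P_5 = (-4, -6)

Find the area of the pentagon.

P_1→P_2: (-2)(1) − (-3)(-1) = -5
P_2→P_3: (-3)(-5) − (6)(1) = 9
P_3→P_4: (6)(-6) − (6)(-5) = -6
P_4→P_5: (6)(-6) − (-4)(-6) = -60
P_5→P_1: (-4)(-1) − (-2)(-6) = -8
Σ = -70
Area = |Σ|/2 = 35.

35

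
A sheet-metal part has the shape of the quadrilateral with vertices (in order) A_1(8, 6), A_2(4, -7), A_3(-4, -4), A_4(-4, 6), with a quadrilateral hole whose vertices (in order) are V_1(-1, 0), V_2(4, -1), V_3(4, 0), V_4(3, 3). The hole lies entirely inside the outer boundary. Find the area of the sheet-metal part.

Outer boundary:
Apply the shoelace formula: 2A = Σ (x_i·y_{i+1} − x_{i+1}·y_i), indices taken mod 4.
Σ = (-80) + (-44) + (-40) + (-72) = -236
Area = |Σ|/2 = 118.
Hole:
Σ = (1) + (4) + (12) + (3) = 20
Area = |Σ|/2 = 10.
Net area = 118 − 10 = 108.

108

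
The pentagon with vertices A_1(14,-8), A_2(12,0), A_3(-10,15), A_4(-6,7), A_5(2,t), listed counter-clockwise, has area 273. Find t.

-14

The doubled signed area Σ (x_i y_{i+1} − x_{i+1} y_i) is linear in t.
With t=0 it equals 266; the coefficient of t is -20 (from the two edges through A_5).
So -20·t + 266 = 2·273 = 546 ⇒ t = -14.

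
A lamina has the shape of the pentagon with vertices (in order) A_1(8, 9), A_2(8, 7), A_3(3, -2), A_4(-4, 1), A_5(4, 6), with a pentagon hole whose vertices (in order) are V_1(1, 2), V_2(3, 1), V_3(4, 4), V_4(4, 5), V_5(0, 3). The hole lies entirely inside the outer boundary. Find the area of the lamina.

Outer boundary:
A_1→A_2: (8)(7) − (8)(9) = -16
A_2→A_3: (8)(-2) − (3)(7) = -37
A_3→A_4: (3)(1) − (-4)(-2) = -5
A_4→A_5: (-4)(6) − (4)(1) = -28
A_5→A_1: (4)(9) − (8)(6) = -12
Σ = -98
Area = |Σ|/2 = 49.
Hole:
Apply Gauss's area formula: 2A = Σ (x_i·y_{i+1} − x_{i+1}·y_i), indices taken mod 5.
Σ = (-5) + (8) + (4) + (12) + (-3) = 16
Area = |Σ|/2 = 8.
Net area = 49 − 8 = 41.

41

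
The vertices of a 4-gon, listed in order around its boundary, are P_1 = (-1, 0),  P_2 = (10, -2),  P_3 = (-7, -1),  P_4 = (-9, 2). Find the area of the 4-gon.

Apply Gauss's area formula: 2A = Σ (x_i·y_{i+1} − x_{i+1}·y_i), indices taken mod 4.
Σ = (2) + (-24) + (-23) + (2) = -43
Area = |Σ|/2 = 21.5.

21.5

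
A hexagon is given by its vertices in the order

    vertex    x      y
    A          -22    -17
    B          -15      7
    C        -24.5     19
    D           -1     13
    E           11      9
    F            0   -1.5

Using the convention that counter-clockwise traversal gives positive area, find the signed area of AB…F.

-511.75

Apply Gauss's area formula: 2A = Σ (x_i·y_{i+1} − x_{i+1}·y_i), indices taken mod 6.
Σ = (-409) + (-113.5) + (-299.5) + (-152) + (-16.5) + (-33) = -1023.5
Signed area = Σ/2 = -511.75 (negative ⇒ clockwise traversal).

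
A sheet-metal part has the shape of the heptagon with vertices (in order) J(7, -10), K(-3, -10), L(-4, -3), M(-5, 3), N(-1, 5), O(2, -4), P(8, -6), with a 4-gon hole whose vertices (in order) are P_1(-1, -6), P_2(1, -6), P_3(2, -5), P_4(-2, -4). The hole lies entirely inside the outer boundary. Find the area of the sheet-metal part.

Outer boundary:
Apply Gauss's area formula: 2A = Σ (x_i·y_{i+1} − x_{i+1}·y_i), indices taken mod 7.
Σ = (-100) + (-31) + (-27) + (-22) + (-6) + (20) + (-38) = -204
Area = |Σ|/2 = 102.
Hole:
Apply Gauss's area formula: 2A = Σ (x_i·y_{i+1} − x_{i+1}·y_i), indices taken mod 4.
Σ = (12) + (7) + (-18) + (8) = 9
Area = |Σ|/2 = 4.5.
Net area = 102 − 4.5 = 97.5.

97.5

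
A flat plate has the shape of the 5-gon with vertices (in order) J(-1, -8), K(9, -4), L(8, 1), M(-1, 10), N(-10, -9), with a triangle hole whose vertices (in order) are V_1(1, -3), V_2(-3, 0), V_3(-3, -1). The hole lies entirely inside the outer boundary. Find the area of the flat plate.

187

Outer boundary:
Σ = (76) + (41) + (81) + (109) + (71) = 378
Area = |Σ|/2 = 189.
Hole:
Apply Gauss's area formula: 2A = Σ (x_i·y_{i+1} − x_{i+1}·y_i), indices taken mod 3.
Σ = (-9) + (3) + (10) = 4
Area = |Σ|/2 = 2.
Net area = 189 − 2 = 187.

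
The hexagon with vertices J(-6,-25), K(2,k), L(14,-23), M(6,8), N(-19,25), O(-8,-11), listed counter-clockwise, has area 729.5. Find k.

Write out the shoelace sum; only the two edges meeting at K involve k:
2·Area = [((-6)·k − 2·(-25)) + (2·(-23) − 14·k)] + 1095
       = -20·k + 1099 = 1459
⇒ k = -18.

-18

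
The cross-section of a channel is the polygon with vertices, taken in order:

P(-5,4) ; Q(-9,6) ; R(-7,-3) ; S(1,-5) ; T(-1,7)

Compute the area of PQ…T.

73

Apply the surveyor's formula: 2A = Σ (x_i·y_{i+1} − x_{i+1}·y_i), indices taken mod 5.
Cross-terms: 6, 69, 38, 2, 31  ⇒  Σ = 146
Area = |Σ|/2 = 73.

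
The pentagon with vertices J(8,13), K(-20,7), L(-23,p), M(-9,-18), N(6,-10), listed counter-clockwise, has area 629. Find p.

The doubled signed area Σ (x_i y_{i+1} − x_{i+1} y_i) is linear in p.
With p=0 it equals 1247; the coefficient of p is -11 (from the two edges through L).
So -11·p + 1247 = 2·629 = 1258 ⇒ p = -1.

-1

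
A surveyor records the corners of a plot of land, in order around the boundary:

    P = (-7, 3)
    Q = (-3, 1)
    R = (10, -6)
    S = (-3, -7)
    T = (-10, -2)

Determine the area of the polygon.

Apply the shoelace (surveyor's) formula: 2A = Σ (x_i·y_{i+1} − x_{i+1}·y_i), indices taken mod 5.
Σ = (2) + (8) + (-88) + (-64) + (-44) = -186
Area = |Σ|/2 = 93.

93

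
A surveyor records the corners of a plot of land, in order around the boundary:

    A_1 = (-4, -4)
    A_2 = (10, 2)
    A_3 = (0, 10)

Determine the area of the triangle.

Apply the shoelace formula: 2A = Σ (x_i·y_{i+1} − x_{i+1}·y_i), indices taken mod 3.
A_1→A_2: (-4)(2) − (10)(-4) = 32
A_2→A_3: (10)(10) − (0)(2) = 100
A_3→A_1: (0)(-4) − (-4)(10) = 40
Σ = 172
Area = |Σ|/2 = 86.

86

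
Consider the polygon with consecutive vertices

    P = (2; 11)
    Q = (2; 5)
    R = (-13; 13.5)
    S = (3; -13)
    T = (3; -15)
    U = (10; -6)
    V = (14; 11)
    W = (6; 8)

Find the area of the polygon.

312.25

Apply the surveyor's formula: 2A = Σ (x_i·y_{i+1} − x_{i+1}·y_i), indices taken mod 8.
P→Q: (2)(5) − (2)(11) = -12
Q→R: (2)(13.5) − (-13)(5) = 92
R→S: (-13)(-13) − (3)(13.5) = 128.5
S→T: (3)(-15) − (3)(-13) = -6
T→U: (3)(-6) − (10)(-15) = 132
U→V: (10)(11) − (14)(-6) = 194
V→W: (14)(8) − (6)(11) = 46
W→P: (6)(11) − (2)(8) = 50
Σ = 624.5
Area = |Σ|/2 = 312.25.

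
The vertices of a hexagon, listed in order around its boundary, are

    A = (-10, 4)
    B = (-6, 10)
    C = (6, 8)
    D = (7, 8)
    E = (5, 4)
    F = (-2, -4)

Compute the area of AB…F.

132

Apply the shoelace formula: 2A = Σ (x_i·y_{i+1} − x_{i+1}·y_i), indices taken mod 6.
Σ = (-76) + (-108) + (-8) + (-12) + (-12) + (-48) = -264
Area = |Σ|/2 = 132.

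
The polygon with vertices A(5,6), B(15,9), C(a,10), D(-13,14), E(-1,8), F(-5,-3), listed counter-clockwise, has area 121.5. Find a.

The doubled signed area Σ (x_i y_{i+1} − x_{i+1} y_i) is linear in a.
With a=0 it equals 173; the coefficient of a is 5 (from the two edges through C).
So 5·a + 173 = 2·121.5 = 243 ⇒ a = 14.

14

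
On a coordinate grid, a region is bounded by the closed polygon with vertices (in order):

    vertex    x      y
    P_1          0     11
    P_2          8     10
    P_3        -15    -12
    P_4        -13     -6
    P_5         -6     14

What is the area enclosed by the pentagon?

Apply the shoelace (surveyor's) formula: 2A = Σ (x_i·y_{i+1} − x_{i+1}·y_i), indices taken mod 5.
P_1→P_2: (0)(10) − (8)(11) = -88
P_2→P_3: (8)(-12) − (-15)(10) = 54
P_3→P_4: (-15)(-6) − (-13)(-12) = -66
P_4→P_5: (-13)(14) − (-6)(-6) = -218
P_5→P_1: (-6)(11) − (0)(14) = -66
Σ = -384
Area = |Σ|/2 = 192.

192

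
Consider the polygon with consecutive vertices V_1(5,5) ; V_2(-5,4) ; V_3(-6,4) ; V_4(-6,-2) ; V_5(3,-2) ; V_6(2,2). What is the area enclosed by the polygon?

V_1→V_2: (5)(4) − (-5)(5) = 45
V_2→V_3: (-5)(4) − (-6)(4) = 4
V_3→V_4: (-6)(-2) − (-6)(4) = 36
V_4→V_5: (-6)(-2) − (3)(-2) = 18
V_5→V_6: (3)(2) − (2)(-2) = 10
V_6→V_1: (2)(5) − (5)(2) = 0
Σ = 113
Area = |Σ|/2 = 56.5.

56.5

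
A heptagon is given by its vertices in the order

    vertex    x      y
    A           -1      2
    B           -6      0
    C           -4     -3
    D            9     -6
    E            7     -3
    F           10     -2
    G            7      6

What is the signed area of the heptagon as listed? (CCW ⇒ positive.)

Σ = (12) + (18) + (51) + (15) + (16) + (74) + (20) = 206
Signed area = Σ/2 = 103 (positive ⇒ counter-clockwise traversal).

103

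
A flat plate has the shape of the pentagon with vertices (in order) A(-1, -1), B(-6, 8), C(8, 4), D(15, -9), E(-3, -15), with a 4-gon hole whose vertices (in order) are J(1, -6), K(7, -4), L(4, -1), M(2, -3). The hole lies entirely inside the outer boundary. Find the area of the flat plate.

235

Outer boundary:
Cross-terms: -14, -88, -132, -252, -12  ⇒  Σ = -498
Area = |Σ|/2 = 249.
Hole:
Apply the shoelace formula: 2A = Σ (x_i·y_{i+1} − x_{i+1}·y_i), indices taken mod 4.
Σ = (38) + (9) + (-10) + (-9) = 28
Area = |Σ|/2 = 14.
Net area = 249 − 14 = 235.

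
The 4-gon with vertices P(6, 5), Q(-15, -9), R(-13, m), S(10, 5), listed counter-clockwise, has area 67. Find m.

The doubled signed area Σ (x_i y_{i+1} − x_{i+1} y_i) is linear in m.
With m=0 it equals -141; the coefficient of m is -25 (from the two edges through R).
So -25·m + -141 = 2·67 = 134 ⇒ m = -11.

-11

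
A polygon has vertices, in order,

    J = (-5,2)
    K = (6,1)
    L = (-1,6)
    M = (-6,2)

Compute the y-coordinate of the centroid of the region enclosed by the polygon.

Apply the surveyor's formula. First the cross-terms c_i = x_i·y_{i+1} − x_{i+1}·y_i:
  -17, 37, 34, -2  ⇒  2A = 52, A = 26.
Then Σ (y_i + y_{i+1})·c_i = 472, so ȳ = 472 / (6·26) = 118/39.

118/39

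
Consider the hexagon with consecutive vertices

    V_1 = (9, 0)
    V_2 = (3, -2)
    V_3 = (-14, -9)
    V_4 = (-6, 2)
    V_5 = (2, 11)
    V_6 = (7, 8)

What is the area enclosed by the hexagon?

179

Apply Gauss's area formula: 2A = Σ (x_i·y_{i+1} − x_{i+1}·y_i), indices taken mod 6.
Σ = (-18) + (-55) + (-82) + (-70) + (-61) + (-72) = -358
Area = |Σ|/2 = 179.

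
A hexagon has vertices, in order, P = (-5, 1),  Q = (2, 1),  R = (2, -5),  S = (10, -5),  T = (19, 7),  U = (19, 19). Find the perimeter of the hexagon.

78

|PQ| = √((7)² + (0)²) = √49 = 7
|QR| = √((0)² + (-6)²) = √36 = 6
|RS| = √((8)² + (0)²) = √64 = 8
|ST| = √((9)² + (12)²) = √225 = 15
|TU| = √((0)² + (12)²) = √144 = 12
|UP| = √((-24)² + (-18)²) = √900 = 30
Perimeter = 7 + 6 + 8 + 15 + 12 + 30 = 78.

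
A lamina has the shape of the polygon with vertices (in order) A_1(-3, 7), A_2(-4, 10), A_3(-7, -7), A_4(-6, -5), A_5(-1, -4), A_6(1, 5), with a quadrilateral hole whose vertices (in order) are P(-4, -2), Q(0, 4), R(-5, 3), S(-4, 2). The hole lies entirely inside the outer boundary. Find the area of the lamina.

Outer boundary:
Σ = (-2) + (98) + (-7) + (19) + (-1) + (22) = 129
Area = |Σ|/2 = 64.5.
Hole:
Apply the shoelace formula: 2A = Σ (x_i·y_{i+1} − x_{i+1}·y_i), indices taken mod 4.
Σ = (-16) + (20) + (2) + (16) = 22
Area = |Σ|/2 = 11.
Net area = 64.5 − 11 = 53.5.

53.5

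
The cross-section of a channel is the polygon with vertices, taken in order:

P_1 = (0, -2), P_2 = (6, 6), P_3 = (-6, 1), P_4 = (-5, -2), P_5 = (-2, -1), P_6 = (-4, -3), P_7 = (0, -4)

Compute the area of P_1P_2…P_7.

Apply the shoelace (surveyor's) formula: 2A = Σ (x_i·y_{i+1} − x_{i+1}·y_i), indices taken mod 7.
Σ = (12) + (42) + (17) + (1) + (2) + (16) + (0) = 90
Area = |Σ|/2 = 45.

45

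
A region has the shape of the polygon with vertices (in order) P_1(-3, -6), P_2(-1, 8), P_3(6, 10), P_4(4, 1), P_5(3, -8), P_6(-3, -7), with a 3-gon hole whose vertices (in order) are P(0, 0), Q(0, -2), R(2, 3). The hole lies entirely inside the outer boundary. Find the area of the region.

100.5

Outer boundary:
Σ = (-30) + (-58) + (-34) + (-35) + (-45) + (-3) = -205
Area = |Σ|/2 = 102.5.
Hole:
Apply the shoelace formula: 2A = Σ (x_i·y_{i+1} − x_{i+1}·y_i), indices taken mod 3.
P→Q: (0)(-2) − (0)(0) = 0
Q→R: (0)(3) − (2)(-2) = 4
R→P: (2)(0) − (0)(3) = 0
Σ = 4
Area = |Σ|/2 = 2.
Net area = 102.5 − 2 = 100.5.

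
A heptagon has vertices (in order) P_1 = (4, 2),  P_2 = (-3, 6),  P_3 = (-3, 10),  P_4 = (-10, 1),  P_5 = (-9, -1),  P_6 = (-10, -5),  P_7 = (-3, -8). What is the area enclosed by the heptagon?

130

Cross-terms: 30, -12, 97, 19, 35, 65, 26  ⇒  Σ = 260
Area = |Σ|/2 = 130.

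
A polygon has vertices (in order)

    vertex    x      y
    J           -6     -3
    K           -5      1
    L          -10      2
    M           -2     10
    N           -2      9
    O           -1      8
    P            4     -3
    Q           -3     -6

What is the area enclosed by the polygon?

105.5

Apply Gauss's area formula: 2A = Σ (x_i·y_{i+1} − x_{i+1}·y_i), indices taken mod 8.
J→K: (-6)(1) − (-5)(-3) = -21
K→L: (-5)(2) − (-10)(1) = 0
L→M: (-10)(10) − (-2)(2) = -96
M→N: (-2)(9) − (-2)(10) = 2
N→O: (-2)(8) − (-1)(9) = -7
O→P: (-1)(-3) − (4)(8) = -29
P→Q: (4)(-6) − (-3)(-3) = -33
Q→J: (-3)(-3) − (-6)(-6) = -27
Σ = -211
Area = |Σ|/2 = 105.5.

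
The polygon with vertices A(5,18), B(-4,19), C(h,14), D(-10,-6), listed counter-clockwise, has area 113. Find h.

The doubled signed area Σ (x_i y_{i+1} − x_{i+1} y_i) is linear in h.
With h=0 it equals 101; the coefficient of h is -25 (from the two edges through C).
So -25·h + 101 = 2·113 = 226 ⇒ h = -5.

-5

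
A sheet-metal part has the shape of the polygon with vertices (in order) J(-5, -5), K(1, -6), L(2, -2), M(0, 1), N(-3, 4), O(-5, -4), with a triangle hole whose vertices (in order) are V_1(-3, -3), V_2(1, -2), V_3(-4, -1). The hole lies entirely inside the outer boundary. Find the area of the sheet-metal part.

Outer boundary:
Apply the shoelace formula: 2A = Σ (x_i·y_{i+1} − x_{i+1}·y_i), indices taken mod 6.
Σ = (35) + (10) + (2) + (3) + (32) + (5) = 87
Area = |Σ|/2 = 43.5.
Hole:
Σ = (9) + (-9) + (9) = 9
Area = |Σ|/2 = 4.5.
Net area = 43.5 − 4.5 = 39.

39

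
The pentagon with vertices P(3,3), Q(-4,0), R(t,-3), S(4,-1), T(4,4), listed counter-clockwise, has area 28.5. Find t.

-1

The doubled signed area Σ (x_i y_{i+1} − x_{i+1} y_i) is linear in t.
With t=0 it equals 56; the coefficient of t is -1 (from the two edges through R).
So -1·t + 56 = 2·28.5 = 57 ⇒ t = -1.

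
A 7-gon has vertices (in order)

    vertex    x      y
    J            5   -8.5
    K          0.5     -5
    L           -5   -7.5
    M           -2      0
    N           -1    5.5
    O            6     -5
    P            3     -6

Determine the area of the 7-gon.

60

Σ = (-20.75) + (-28.75) + (-15) + (-11) + (-28) + (-21) + (4.5) = -120
Area = |Σ|/2 = 60.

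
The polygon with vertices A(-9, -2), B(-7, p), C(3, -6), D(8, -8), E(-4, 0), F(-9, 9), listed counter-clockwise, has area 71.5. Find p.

-5

The doubled signed area Σ (x_i y_{i+1} − x_{i+1} y_i) is linear in p.
With p=0 it equals 83; the coefficient of p is -12 (from the two edges through B).
So -12·p + 83 = 2·71.5 = 143 ⇒ p = -5.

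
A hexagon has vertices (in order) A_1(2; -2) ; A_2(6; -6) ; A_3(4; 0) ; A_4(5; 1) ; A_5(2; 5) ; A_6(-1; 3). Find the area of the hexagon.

29

A_1→A_2: (2)(-6) − (6)(-2) = 0
A_2→A_3: (6)(0) − (4)(-6) = 24
A_3→A_4: (4)(1) − (5)(0) = 4
A_4→A_5: (5)(5) − (2)(1) = 23
A_5→A_6: (2)(3) − (-1)(5) = 11
A_6→A_1: (-1)(-2) − (2)(3) = -4
Σ = 58
Area = |Σ|/2 = 29.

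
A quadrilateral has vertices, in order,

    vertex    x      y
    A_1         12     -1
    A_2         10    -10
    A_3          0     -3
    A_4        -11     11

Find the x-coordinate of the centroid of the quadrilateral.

Apply Gauss's area formula. First the cross-terms c_i = x_i·y_{i+1} − x_{i+1}·y_i:
  -110, -30, -33, -121  ⇒  2A = -294, A = -147.
Then Σ (x_i + x_{i+1})·c_i = -2478, so x̄ = -2478 / (6·(-147)) = 59/21.

59/21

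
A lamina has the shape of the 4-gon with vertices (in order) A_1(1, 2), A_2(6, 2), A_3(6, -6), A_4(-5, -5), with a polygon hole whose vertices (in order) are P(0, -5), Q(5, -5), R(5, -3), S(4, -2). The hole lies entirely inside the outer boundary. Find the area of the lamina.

Outer boundary:
A_1→A_2: (1)(2) − (6)(2) = -10
A_2→A_3: (6)(-6) − (6)(2) = -48
A_3→A_4: (6)(-5) − (-5)(-6) = -60
A_4→A_1: (-5)(2) − (1)(-5) = -5
Σ = -123
Area = |Σ|/2 = 61.5.
Hole:
Cross-terms: 25, 10, 2, -20  ⇒  Σ = 17
Area = |Σ|/2 = 8.5.
Net area = 61.5 − 8.5 = 53.

53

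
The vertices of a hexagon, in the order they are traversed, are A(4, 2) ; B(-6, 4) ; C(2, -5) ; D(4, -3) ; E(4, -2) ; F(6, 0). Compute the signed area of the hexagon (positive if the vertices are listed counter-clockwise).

Apply the shoelace formula: 2A = Σ (x_i·y_{i+1} − x_{i+1}·y_i), indices taken mod 6.
A→B: (4)(4) − (-6)(2) = 28
B→C: (-6)(-5) − (2)(4) = 22
C→D: (2)(-3) − (4)(-5) = 14
D→E: (4)(-2) − (4)(-3) = 4
E→F: (4)(0) − (6)(-2) = 12
F→A: (6)(2) − (4)(0) = 12
Σ = 92
Signed area = Σ/2 = 46 (positive ⇒ counter-clockwise traversal).

46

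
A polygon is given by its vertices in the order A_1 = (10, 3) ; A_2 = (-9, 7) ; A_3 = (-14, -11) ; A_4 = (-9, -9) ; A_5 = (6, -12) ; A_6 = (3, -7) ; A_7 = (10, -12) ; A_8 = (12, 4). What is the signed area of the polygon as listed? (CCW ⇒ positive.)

345.5

Apply the surveyor's formula: 2A = Σ (x_i·y_{i+1} − x_{i+1}·y_i), indices taken mod 8.
Σ = (97) + (197) + (27) + (162) + (-6) + (34) + (184) + (-4) = 691
Signed area = Σ/2 = 345.5 (positive ⇒ counter-clockwise traversal).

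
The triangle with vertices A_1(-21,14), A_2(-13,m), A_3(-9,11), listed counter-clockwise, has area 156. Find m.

-14

The doubled signed area Σ (x_i y_{i+1} − x_{i+1} y_i) is linear in m.
With m=0 it equals 144; the coefficient of m is -12 (from the two edges through A_2).
So -12·m + 144 = 2·156 = 312 ⇒ m = -14.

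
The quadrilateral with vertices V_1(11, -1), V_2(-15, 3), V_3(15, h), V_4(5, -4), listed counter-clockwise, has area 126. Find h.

-15

The doubled signed area Σ (x_i y_{i+1} − x_{i+1} y_i) is linear in h.
With h=0 it equals -48; the coefficient of h is -20 (from the two edges through V_3).
So -20·h + -48 = 2·126 = 252 ⇒ h = -15.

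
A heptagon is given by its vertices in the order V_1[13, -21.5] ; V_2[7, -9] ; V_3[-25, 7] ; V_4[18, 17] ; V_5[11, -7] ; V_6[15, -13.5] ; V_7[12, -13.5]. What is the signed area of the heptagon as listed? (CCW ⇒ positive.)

Apply the shoelace (surveyor's) formula: 2A = Σ (x_i·y_{i+1} − x_{i+1}·y_i), indices taken mod 7.
Cross-terms: 33.5, -176, -551, -313, -43.5, -40.5, -82.5  ⇒  Σ = -1173
Signed area = Σ/2 = -586.5 (negative ⇒ clockwise traversal).

-586.5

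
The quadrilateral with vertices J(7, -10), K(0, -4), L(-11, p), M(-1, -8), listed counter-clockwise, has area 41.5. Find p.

1

The doubled signed area Σ (x_i y_{i+1} − x_{i+1} y_i) is linear in p.
With p=0 it equals 82; the coefficient of p is 1 (from the two edges through L).
So 1·p + 82 = 2·41.5 = 83 ⇒ p = 1.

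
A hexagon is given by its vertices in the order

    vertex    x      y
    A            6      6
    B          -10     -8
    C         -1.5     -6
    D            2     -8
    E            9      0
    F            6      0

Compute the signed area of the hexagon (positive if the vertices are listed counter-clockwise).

Σ = (12) + (48) + (24) + (72) + (0) + (36) = 192
Signed area = Σ/2 = 96 (positive ⇒ counter-clockwise traversal).

96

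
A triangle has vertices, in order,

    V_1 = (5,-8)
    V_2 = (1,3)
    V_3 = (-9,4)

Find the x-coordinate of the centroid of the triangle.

Apply the shoelace formula. First the cross-terms c_i = x_i·y_{i+1} − x_{i+1}·y_i:
  23, 31, 52  ⇒  2A = 106, A = 53.
Then Σ (x_i + x_{i+1})·c_i = -318, so x̄ = -318 / (6·53) = -1.

-1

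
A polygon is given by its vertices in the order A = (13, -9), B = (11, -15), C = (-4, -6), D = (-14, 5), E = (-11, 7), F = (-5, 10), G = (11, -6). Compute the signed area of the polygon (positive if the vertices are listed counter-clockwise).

-272.5

Apply the surveyor's formula: 2A = Σ (x_i·y_{i+1} − x_{i+1}·y_i), indices taken mod 7.
Σ = (-96) + (-126) + (-104) + (-43) + (-75) + (-80) + (-21) = -545
Signed area = Σ/2 = -272.5 (negative ⇒ clockwise traversal).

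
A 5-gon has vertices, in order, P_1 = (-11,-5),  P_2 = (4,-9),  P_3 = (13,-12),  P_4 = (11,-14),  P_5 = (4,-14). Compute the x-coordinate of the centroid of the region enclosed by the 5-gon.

Apply the shoelace formula. First the cross-terms c_i = x_i·y_{i+1} − x_{i+1}·y_i:
  119, 69, -50, -98, -174  ⇒  2A = -134, A = -67.
Then Σ (x_i + x_{i+1})·c_i = -1112, so x̄ = -1112 / (6·(-67)) = 556/201.

556/201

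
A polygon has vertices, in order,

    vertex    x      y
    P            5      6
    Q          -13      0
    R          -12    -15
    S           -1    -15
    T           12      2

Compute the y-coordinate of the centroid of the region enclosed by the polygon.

Apply the shoelace formula. First the cross-terms c_i = x_i·y_{i+1} − x_{i+1}·y_i:
  78, 195, 165, 178, 62  ⇒  2A = 678, A = 339.
Then Σ (y_i + y_{i+1})·c_i = -9225, so ȳ = -9225 / (6·339) = -1025/226.

-1025/226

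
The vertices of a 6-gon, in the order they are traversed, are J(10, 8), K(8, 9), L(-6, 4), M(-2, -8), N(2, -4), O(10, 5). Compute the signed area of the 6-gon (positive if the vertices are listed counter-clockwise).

Apply the shoelace formula: 2A = Σ (x_i·y_{i+1} − x_{i+1}·y_i), indices taken mod 6.
Σ = (26) + (86) + (56) + (24) + (50) + (30) = 272
Signed area = Σ/2 = 136 (positive ⇒ counter-clockwise traversal).

136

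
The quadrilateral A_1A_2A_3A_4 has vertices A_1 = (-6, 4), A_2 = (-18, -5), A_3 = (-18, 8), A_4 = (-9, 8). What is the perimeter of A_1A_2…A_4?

|A_1A_2| = √((-12)² + (-9)²) = √225 = 15
|A_2A_3| = √((0)² + (13)²) = √169 = 13
|A_3A_4| = √((9)² + (0)²) = √81 = 9
|A_4A_1| = √((3)² + (-4)²) = √25 = 5
Perimeter = 15 + 13 + 9 + 5 = 42.

42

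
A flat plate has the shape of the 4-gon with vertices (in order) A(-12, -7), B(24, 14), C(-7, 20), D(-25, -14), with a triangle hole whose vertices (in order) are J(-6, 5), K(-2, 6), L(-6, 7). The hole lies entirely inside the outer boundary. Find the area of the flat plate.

587.5

Outer boundary:
Apply Gauss's area formula: 2A = Σ (x_i·y_{i+1} − x_{i+1}·y_i), indices taken mod 4.
Σ = (0) + (578) + (598) + (7) = 1183
Area = |Σ|/2 = 591.5.
Hole:
Apply the shoelace (surveyor's) formula: 2A = Σ (x_i·y_{i+1} − x_{i+1}·y_i), indices taken mod 3.
J→K: (-6)(6) − (-2)(5) = -26
K→L: (-2)(7) − (-6)(6) = 22
L→J: (-6)(5) − (-6)(7) = 12
Σ = 8
Area = |Σ|/2 = 4.
Net area = 591.5 − 4 = 587.5.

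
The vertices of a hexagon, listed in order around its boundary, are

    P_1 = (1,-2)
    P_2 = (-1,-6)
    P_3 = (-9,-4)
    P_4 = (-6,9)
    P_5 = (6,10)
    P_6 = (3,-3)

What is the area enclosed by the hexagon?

164

Apply the surveyor's formula: 2A = Σ (x_i·y_{i+1} − x_{i+1}·y_i), indices taken mod 6.
P_1→P_2: (1)(-6) − (-1)(-2) = -8
P_2→P_3: (-1)(-4) − (-9)(-6) = -50
P_3→P_4: (-9)(9) − (-6)(-4) = -105
P_4→P_5: (-6)(10) − (6)(9) = -114
P_5→P_6: (6)(-3) − (3)(10) = -48
P_6→P_1: (3)(-2) − (1)(-3) = -3
Σ = -328
Area = |Σ|/2 = 164.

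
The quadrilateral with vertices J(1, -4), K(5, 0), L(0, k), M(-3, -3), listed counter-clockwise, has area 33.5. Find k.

The doubled signed area Σ (x_i y_{i+1} − x_{i+1} y_i) is linear in k.
With k=0 it equals 35; the coefficient of k is 8 (from the two edges through L).
So 8·k + 35 = 2·33.5 = 67 ⇒ k = 4.

4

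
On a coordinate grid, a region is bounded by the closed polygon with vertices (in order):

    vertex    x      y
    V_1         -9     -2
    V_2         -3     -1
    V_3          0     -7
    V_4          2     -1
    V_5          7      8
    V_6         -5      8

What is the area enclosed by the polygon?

Apply the surveyor's formula: 2A = Σ (x_i·y_{i+1} − x_{i+1}·y_i), indices taken mod 6.
V_1→V_2: (-9)(-1) − (-3)(-2) = 3
V_2→V_3: (-3)(-7) − (0)(-1) = 21
V_3→V_4: (0)(-1) − (2)(-7) = 14
V_4→V_5: (2)(8) − (7)(-1) = 23
V_5→V_6: (7)(8) − (-5)(8) = 96
V_6→V_1: (-5)(-2) − (-9)(8) = 82
Σ = 239
Area = |Σ|/2 = 119.5.

119.5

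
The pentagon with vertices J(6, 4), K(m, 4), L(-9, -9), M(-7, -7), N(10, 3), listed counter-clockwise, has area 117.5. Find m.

The doubled signed area Σ (x_i y_{i+1} − x_{i+1} y_i) is linear in m.
With m=0 it equals 131; the coefficient of m is -13 (from the two edges through K).
So -13·m + 131 = 2·117.5 = 235 ⇒ m = -8.

-8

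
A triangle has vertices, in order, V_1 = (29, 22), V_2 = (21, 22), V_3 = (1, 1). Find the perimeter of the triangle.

72

|V_1V_2| = √((-8)² + (0)²) = √64 = 8
|V_2V_3| = √((-20)² + (-21)²) = √841 = 29
|V_3V_1| = √((28)² + (21)²) = √1225 = 35
Perimeter = 8 + 29 + 35 = 72.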